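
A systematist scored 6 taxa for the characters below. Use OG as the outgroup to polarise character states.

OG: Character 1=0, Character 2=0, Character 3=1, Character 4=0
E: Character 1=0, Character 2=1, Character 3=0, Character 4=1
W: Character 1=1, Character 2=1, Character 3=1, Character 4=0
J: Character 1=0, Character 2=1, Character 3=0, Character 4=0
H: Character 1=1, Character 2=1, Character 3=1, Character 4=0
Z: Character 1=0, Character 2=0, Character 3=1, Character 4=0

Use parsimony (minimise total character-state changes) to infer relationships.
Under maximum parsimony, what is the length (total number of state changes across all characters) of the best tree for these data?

Character polarity is set by the outgroup: the derived state is whichever differs from the outgroup's state, so for Character 3 the derived state is '0', and for the remaining characters it is '1'.
Character 1 (derived state '1') is shared by H and W — a synapomorphy uniting that clade.
Only E, H, J, and W show the derived state '1' for Character 2, supporting them as a clade.
Only E and J show the derived state '0' for Character 3, supporting them as a clade.
Character 4 (derived state '1') is unique to E (autapomorphy; uninformative for grouping).
Most parsimonious ingroup topology: (((E,J),(W,H)),Z).
Changes per character on this tree: Character 1: 1; Character 2: 1; Character 3: 1; Character 4: 1.
Total = 4.

4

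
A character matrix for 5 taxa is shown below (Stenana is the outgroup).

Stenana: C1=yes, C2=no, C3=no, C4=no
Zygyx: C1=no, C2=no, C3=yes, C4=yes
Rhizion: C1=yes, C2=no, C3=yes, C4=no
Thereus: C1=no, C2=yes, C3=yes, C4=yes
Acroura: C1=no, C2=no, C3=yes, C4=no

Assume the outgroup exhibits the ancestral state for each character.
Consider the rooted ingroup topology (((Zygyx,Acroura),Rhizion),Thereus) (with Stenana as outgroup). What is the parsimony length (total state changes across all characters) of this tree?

Map each character onto (((Zygyx,Acroura),Rhizion),Thereus) (rooted by Stenana) and count the minimum state changes it requires (Fitch parsimony):
C1: 2; C2: 1; C3: 1; C4: 2.
Total tree length = 6.

6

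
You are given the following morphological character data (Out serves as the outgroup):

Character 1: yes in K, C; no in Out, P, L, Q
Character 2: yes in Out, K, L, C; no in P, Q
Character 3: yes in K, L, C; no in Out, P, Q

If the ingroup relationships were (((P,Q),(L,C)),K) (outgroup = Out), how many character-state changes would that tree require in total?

5

Map each character onto (((P,Q),(L,C)),K) (rooted by Out) and count the minimum state changes it requires (Fitch parsimony):
Character 1: 2; Character 2: 1; Character 3: 2.
Total tree length = 5.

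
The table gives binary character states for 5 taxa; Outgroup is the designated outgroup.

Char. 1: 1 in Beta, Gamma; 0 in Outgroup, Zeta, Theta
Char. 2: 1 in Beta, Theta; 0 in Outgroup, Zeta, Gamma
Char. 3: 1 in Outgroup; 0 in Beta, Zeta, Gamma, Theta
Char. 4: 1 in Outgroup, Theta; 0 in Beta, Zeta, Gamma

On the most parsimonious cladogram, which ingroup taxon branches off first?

Theta

Character polarity is set by the outgroup: the derived state is whichever differs from the outgroup's state, so for Char. 3, Char. 4 the derived state is '0', and for the remaining characters it is '1'.
Char. 1 (derived state '1') is shared by Beta and Gamma — a synapomorphy uniting that clade.
Char. 2 (state '1') occurs in Beta and Theta but conflicts with the nesting implied by the other characters — most parsimoniously interpreted as homoplasy.
All ingroup taxa share the derived state '0' for Char. 3; it defines the ingroup but does not resolve relationships within it.
Only Beta, Gamma, and Zeta show the derived state '0' for Char. 4, supporting them as a clade.
Most parsimonious ingroup topology: (((Beta,Gamma),Zeta),Theta).
Theta is sister to the clade containing all other ingroup taxa, so it is the earliest-diverging (most basal) ingroup lineage.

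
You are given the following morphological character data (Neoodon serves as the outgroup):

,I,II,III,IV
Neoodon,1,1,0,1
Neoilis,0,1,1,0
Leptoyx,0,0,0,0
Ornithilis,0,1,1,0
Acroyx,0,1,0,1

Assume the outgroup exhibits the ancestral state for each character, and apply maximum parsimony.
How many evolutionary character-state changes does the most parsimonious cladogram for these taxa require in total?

4

Character polarity is set by the outgroup: the derived state is whichever differs from the outgroup's state, so for I, II, IV the derived state is '0', and for the remaining characters it is '1'.
I (derived state '0') is shared by all ingroup taxa — unites the whole ingroup.
II (derived state '0') is unique to Leptoyx (autapomorphy; uninformative for grouping).
III: derived state '1' in Neoilis and Ornithilis only — synapomorphy for {Neoilis, Ornithilis}.
IV: derived state '0' in Leptoyx, Neoilis, and Ornithilis only — synapomorphy for {Leptoyx, Neoilis, Ornithilis}.
Most parsimonious ingroup topology: (((Neoilis,Ornithilis),Leptoyx),Acroyx).
Changes per character on this tree: I: 1; II: 1; III: 1; IV: 1.
Total = 4.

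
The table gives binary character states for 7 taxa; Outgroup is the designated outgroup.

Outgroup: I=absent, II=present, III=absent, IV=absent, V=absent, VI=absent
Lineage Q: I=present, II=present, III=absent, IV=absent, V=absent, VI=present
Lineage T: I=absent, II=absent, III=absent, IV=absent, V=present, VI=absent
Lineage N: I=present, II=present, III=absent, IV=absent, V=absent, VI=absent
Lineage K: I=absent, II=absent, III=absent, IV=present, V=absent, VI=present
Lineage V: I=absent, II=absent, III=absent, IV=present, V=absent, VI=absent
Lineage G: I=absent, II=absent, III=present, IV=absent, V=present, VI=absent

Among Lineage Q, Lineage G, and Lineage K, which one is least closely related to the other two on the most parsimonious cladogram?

Lineage Q

Character polarity is set by the outgroup: the derived state is whichever differs from the outgroup's state, so for II the derived state is 'absent', and for the remaining characters it is 'present'.
I: derived state 'present' in Lineage N and Lineage Q only — synapomorphy for {Lineage N, Lineage Q}.
II (derived state 'absent') is shared by Lineage G, Lineage K, Lineage T, and Lineage V — a synapomorphy uniting that clade.
III (derived state 'present') is unique to Lineage G (autapomorphy; uninformative for grouping).
Only Lineage K and Lineage V show the derived state 'present' for IV, supporting them as a clade.
V: derived state 'present' in Lineage G and Lineage T only — synapomorphy for {Lineage G, Lineage T}.
VI groups Lineage K and Lineage Q, which is incompatible with the clades supported by the remaining characters; treating it as convergent (homoplasy) costs fewer steps than any alternative tree.
Most parsimonious ingroup topology: ((Lineage Q,Lineage N),((Lineage T,Lineage G),(Lineage K,Lineage V))).
Lineage K and Lineage G share a more recent common ancestor with each other than either does with Lineage Q, so Lineage Q is the least closely related of the three.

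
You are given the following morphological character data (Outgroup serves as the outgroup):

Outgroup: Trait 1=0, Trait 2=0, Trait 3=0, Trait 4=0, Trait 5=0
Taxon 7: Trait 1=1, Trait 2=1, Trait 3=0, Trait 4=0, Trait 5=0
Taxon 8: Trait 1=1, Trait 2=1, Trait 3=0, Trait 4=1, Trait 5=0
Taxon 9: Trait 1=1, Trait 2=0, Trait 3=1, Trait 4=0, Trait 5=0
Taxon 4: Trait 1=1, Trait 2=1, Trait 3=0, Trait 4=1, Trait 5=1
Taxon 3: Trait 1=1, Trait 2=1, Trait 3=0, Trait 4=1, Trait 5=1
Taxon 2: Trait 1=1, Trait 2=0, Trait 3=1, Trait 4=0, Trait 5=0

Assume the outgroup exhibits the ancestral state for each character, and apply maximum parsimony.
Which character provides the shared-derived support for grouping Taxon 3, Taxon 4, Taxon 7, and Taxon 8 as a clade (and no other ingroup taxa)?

The outgroup has state '0' for every character, so '1' is the derived state throughout.
Trait 1 (derived state '1') is shared by all ingroup taxa — unites the whole ingroup.
Trait 2: derived state '1' in Taxon 3, Taxon 4, Taxon 7, and Taxon 8 only — synapomorphy for {Taxon 3, Taxon 4, Taxon 7, Taxon 8}.
Only Taxon 2 and Taxon 9 show the derived state '1' for Trait 3, supporting them as a clade.
Only Taxon 3, Taxon 4, and Taxon 8 show the derived state '1' for Trait 4, supporting them as a clade.
Trait 5 (derived state '1') is shared by Taxon 3 and Taxon 4 — a synapomorphy uniting that clade.
Most parsimonious ingroup topology: ((Taxon 7,(Taxon 8,(Taxon 4,Taxon 3))),(Taxon 9,Taxon 2)).
The clade {Taxon 3, Taxon 4, Taxon 7, Taxon 8} is supported by Trait 2: its derived state '1' occurs in exactly those taxa and in no other taxon (including the outgroup).

Trait 2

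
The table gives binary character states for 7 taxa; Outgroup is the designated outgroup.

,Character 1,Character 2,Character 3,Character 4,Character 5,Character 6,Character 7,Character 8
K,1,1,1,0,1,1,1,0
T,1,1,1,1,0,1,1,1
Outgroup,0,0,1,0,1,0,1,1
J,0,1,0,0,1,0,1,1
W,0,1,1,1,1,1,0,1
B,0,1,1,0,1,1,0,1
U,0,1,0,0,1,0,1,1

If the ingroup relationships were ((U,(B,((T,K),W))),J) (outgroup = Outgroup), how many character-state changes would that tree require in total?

11

Map each character onto ((U,(B,((T,K),W))),J) (rooted by Outgroup) and count the minimum state changes it requires (Fitch parsimony):
Character 1: 1; Character 2: 1; Character 3: 2; Character 4: 2; Character 5: 1; Character 6: 1; Character 7: 2; Character 8: 1.
Total tree length = 11.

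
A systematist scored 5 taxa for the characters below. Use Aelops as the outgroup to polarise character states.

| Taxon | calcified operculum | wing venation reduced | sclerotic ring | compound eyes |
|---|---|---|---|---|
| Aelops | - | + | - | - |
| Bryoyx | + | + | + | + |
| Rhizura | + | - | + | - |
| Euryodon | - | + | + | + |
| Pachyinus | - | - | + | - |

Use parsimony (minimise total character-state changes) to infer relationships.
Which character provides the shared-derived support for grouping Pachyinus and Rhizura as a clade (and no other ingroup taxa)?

wing venation reduced

Character polarity is set by the outgroup: the derived state is whichever differs from the outgroup's state, so for wing venation reduced the derived state is '-', and for the remaining characters it is '+'.
calcified operculum groups Bryoyx and Rhizura, which is incompatible with the clades supported by the remaining characters; treating it as convergent (homoplasy) costs fewer steps than any alternative tree.
Only Pachyinus and Rhizura show the derived state '-' for wing venation reduced, supporting them as a clade.
sclerotic ring (derived state '+') is shared by all ingroup taxa — unites the whole ingroup.
compound eyes: derived state '+' in Bryoyx and Euryodon only — synapomorphy for {Bryoyx, Euryodon}.
Most parsimonious ingroup topology: ((Bryoyx,Euryodon),(Rhizura,Pachyinus)).
The clade {Pachyinus, Rhizura} is supported by wing venation reduced: its derived state '-' occurs in exactly those taxa and in no other taxon (including the outgroup).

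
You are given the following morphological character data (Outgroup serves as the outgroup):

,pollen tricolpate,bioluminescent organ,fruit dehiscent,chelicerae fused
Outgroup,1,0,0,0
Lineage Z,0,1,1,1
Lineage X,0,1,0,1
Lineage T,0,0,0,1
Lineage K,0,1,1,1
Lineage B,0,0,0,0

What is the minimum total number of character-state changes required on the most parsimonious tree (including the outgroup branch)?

4

Character polarity is set by the outgroup: the derived state is whichever differs from the outgroup's state, so for pollen tricolpate the derived state is '0', and for the remaining characters it is '1'.
pollen tricolpate (derived state '0') is shared by all ingroup taxa — unites the whole ingroup.
Only Lineage K, Lineage X, and Lineage Z show the derived state '1' for bioluminescent organ, supporting them as a clade.
fruit dehiscent: derived state '1' in Lineage K and Lineage Z only — synapomorphy for {Lineage K, Lineage Z}.
Only Lineage K, Lineage T, Lineage X, and Lineage Z show the derived state '1' for chelicerae fused, supporting them as a clade.
Most parsimonious ingroup topology: ((((Lineage Z,Lineage K),Lineage X),Lineage T),Lineage B).
Changes per character on this tree: pollen tricolpate: 1; bioluminescent organ: 1; fruit dehiscent: 1; chelicerae fused: 1.
Total = 4.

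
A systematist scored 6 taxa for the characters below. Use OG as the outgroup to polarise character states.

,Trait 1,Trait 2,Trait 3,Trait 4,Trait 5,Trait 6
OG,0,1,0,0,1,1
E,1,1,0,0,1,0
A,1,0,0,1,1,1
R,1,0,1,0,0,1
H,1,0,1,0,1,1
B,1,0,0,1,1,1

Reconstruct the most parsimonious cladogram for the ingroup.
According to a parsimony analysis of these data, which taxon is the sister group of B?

A

Character polarity is set by the outgroup: the derived state is whichever differs from the outgroup's state, so for Trait 2, Trait 5, Trait 6 the derived state is '0', and for the remaining characters it is '1'.
All ingroup taxa share the derived state '1' for Trait 1; it defines the ingroup but does not resolve relationships within it.
Trait 2 (derived state '0') is shared by A, B, H, and R — a synapomorphy uniting that clade.
Trait 3 (derived state '1') is shared by H and R — a synapomorphy uniting that clade.
Trait 4 (derived state '1') is shared by A and B — a synapomorphy uniting that clade.
Trait 5: derived state '0' in R only — an autapomorphy, so it tells us nothing about relationships among taxa.
Trait 6: derived state '0' in E only — an autapomorphy, so it tells us nothing about relationships among taxa.
Most parsimonious ingroup topology: (E,((A,B),(R,H))).
B and A form a cherry on this tree, so they are sister taxa.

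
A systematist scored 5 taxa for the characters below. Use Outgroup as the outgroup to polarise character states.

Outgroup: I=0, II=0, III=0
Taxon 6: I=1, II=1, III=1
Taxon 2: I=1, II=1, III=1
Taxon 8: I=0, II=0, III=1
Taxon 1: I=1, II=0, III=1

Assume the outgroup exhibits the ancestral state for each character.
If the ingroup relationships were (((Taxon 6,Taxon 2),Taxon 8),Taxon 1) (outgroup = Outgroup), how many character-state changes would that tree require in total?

4

Map each character onto (((Taxon 6,Taxon 2),Taxon 8),Taxon 1) (rooted by Outgroup) and count the minimum state changes it requires (Fitch parsimony):
I: 2; II: 1; III: 1.
Total tree length = 4.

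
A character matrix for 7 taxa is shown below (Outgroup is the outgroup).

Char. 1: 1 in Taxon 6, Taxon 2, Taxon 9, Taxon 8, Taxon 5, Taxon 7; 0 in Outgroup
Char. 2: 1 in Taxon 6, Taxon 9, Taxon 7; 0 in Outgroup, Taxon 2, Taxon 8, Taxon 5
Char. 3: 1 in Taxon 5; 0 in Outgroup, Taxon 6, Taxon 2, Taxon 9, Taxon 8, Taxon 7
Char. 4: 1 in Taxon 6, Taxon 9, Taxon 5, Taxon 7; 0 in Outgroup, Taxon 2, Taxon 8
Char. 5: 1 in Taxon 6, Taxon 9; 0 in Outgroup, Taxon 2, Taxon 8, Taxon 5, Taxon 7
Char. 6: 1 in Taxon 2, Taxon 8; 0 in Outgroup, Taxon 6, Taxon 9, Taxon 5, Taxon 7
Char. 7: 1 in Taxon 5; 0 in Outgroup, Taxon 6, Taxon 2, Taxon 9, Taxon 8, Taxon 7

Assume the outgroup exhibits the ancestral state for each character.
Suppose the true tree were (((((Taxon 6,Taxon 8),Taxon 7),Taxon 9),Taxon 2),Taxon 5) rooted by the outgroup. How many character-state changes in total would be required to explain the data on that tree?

12

Map each character onto (((((Taxon 6,Taxon 8),Taxon 7),Taxon 9),Taxon 2),Taxon 5) (rooted by Outgroup) and count the minimum state changes it requires (Fitch parsimony):
Char. 1: 1; Char. 2: 2; Char. 3: 1; Char. 4: 3; Char. 5: 2; Char. 6: 2; Char. 7: 1.
Total tree length = 12.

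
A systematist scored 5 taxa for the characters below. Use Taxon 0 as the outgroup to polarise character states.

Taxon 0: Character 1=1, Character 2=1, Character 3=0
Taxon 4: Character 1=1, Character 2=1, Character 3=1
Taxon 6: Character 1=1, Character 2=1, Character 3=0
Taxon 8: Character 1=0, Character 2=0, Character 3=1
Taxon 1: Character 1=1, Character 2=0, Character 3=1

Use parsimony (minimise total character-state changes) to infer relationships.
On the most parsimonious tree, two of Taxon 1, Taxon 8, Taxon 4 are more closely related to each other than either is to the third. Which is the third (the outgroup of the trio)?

Character polarity is set by the outgroup: the derived state is whichever differs from the outgroup's state, so for Character 1, Character 2 the derived state is '0', and for the remaining characters it is '1'.
Character 1: derived state '0' in Taxon 8 only — an autapomorphy, so it tells us nothing about relationships among taxa.
Character 2: derived state '0' in Taxon 1 and Taxon 8 only — synapomorphy for {Taxon 1, Taxon 8}.
Character 3 (derived state '1') is shared by Taxon 1, Taxon 4, and Taxon 8 — a synapomorphy uniting that clade.
Most parsimonious ingroup topology: ((Taxon 4,(Taxon 8,Taxon 1)),Taxon 6).
Taxon 8 and Taxon 1 share a more recent common ancestor with each other than either does with Taxon 4, so Taxon 4 is the least closely related of the three.

Taxon 4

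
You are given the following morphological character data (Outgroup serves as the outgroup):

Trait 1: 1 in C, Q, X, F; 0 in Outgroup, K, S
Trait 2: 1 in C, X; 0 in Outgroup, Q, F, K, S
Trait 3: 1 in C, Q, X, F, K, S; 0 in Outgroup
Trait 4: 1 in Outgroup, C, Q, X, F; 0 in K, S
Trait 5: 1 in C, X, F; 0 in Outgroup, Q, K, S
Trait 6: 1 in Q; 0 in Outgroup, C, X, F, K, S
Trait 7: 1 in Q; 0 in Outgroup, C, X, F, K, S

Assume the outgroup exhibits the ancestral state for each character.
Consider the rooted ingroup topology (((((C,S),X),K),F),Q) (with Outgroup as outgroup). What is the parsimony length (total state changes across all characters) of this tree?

13

Map each character onto (((((C,S),X),K),F),Q) (rooted by Outgroup) and count the minimum state changes it requires (Fitch parsimony):
Trait 1: 3; Trait 2: 2; Trait 3: 1; Trait 4: 2; Trait 5: 3; Trait 6: 1; Trait 7: 1.
Total tree length = 13.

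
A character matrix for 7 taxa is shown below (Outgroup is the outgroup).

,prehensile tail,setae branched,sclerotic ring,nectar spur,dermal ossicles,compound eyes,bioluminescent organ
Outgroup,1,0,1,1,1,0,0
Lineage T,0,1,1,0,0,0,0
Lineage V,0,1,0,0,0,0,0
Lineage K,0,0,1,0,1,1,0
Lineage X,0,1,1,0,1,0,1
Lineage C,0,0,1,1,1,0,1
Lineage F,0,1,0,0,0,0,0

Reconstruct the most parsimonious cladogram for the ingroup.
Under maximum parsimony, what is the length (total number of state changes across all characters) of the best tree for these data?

Character polarity is set by the outgroup: the derived state is whichever differs from the outgroup's state, so for prehensile tail, sclerotic ring, nectar spur, dermal ossicles the derived state is '0', and for the remaining characters it is '1'.
All ingroup taxa share the derived state '0' for prehensile tail; it defines the ingroup but does not resolve relationships within it.
Only Lineage F, Lineage T, Lineage V, and Lineage X show the derived state '1' for setae branched, supporting them as a clade.
sclerotic ring: derived state '0' in Lineage F and Lineage V only — synapomorphy for {Lineage F, Lineage V}.
nectar spur (derived state '0') is shared by Lineage F, Lineage K, Lineage T, Lineage V, and Lineage X — a synapomorphy uniting that clade.
dermal ossicles: derived state '0' in Lineage F, Lineage T, and Lineage V only — synapomorphy for {Lineage F, Lineage T, Lineage V}.
compound eyes: derived state '1' in Lineage K only — an autapomorphy, so it tells us nothing about relationships among taxa.
bioluminescent organ groups Lineage C and Lineage X, which is incompatible with the clades supported by the remaining characters; treating it as convergent (homoplasy) costs fewer steps than any alternative tree.
Most parsimonious ingroup topology: ((((Lineage T,(Lineage V,Lineage F)),Lineage X),Lineage K),Lineage C).
Changes per character on this tree: prehensile tail: 1; setae branched: 1; sclerotic ring: 1; nectar spur: 1; dermal ossicles: 1; compound eyes: 1; bioluminescent organ: 2.
Total = 8.

8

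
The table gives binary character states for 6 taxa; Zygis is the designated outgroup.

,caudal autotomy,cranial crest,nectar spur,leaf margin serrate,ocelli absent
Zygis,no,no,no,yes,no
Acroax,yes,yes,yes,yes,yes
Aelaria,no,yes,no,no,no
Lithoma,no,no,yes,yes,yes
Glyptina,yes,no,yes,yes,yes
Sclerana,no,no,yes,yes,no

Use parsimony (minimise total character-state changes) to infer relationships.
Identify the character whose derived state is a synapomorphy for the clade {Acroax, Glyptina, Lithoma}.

Character polarity is set by the outgroup: the derived state is whichever differs from the outgroup's state, so for leaf margin serrate the derived state is 'no', and for the remaining characters it is 'yes'.
Only Acroax and Glyptina show the derived state 'yes' for caudal autotomy, supporting them as a clade.
cranial crest (state 'yes') occurs in Acroax and Aelaria but conflicts with the nesting implied by the other characters — most parsimoniously interpreted as homoplasy.
nectar spur (derived state 'yes') is shared by Acroax, Glyptina, Lithoma, and Sclerana — a synapomorphy uniting that clade.
leaf margin serrate (derived state 'no') is unique to Aelaria (autapomorphy; uninformative for grouping).
ocelli absent (derived state 'yes') is shared by Acroax, Glyptina, and Lithoma — a synapomorphy uniting that clade.
Most parsimonious ingroup topology: ((((Acroax,Glyptina),Lithoma),Sclerana),Aelaria).
The clade {Acroax, Glyptina, Lithoma} is supported by ocelli absent: its derived state 'yes' occurs in exactly those taxa and in no other taxon (including the outgroup).

ocelli absent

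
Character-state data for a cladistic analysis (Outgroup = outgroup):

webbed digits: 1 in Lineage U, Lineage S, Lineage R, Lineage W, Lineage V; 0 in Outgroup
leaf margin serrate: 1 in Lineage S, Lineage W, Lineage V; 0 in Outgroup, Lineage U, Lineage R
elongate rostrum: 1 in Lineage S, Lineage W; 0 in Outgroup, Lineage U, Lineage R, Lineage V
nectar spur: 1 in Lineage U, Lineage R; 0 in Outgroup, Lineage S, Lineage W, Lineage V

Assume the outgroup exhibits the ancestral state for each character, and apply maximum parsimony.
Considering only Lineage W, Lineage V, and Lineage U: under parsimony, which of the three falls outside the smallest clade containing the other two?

The outgroup has state '0' for every character, so '1' is the derived state throughout.
All ingroup taxa share the derived state '1' for webbed digits; it defines the ingroup but does not resolve relationships within it.
leaf margin serrate (derived state '1') is shared by Lineage S, Lineage V, and Lineage W — a synapomorphy uniting that clade.
elongate rostrum: derived state '1' in Lineage S and Lineage W only — synapomorphy for {Lineage S, Lineage W}.
nectar spur (derived state '1') is shared by Lineage R and Lineage U — a synapomorphy uniting that clade.
Most parsimonious ingroup topology: (((Lineage W,Lineage S),Lineage V),(Lineage U,Lineage R)).
Lineage V and Lineage W share a more recent common ancestor with each other than either does with Lineage U, so Lineage U is the least closely related of the three.

Lineage U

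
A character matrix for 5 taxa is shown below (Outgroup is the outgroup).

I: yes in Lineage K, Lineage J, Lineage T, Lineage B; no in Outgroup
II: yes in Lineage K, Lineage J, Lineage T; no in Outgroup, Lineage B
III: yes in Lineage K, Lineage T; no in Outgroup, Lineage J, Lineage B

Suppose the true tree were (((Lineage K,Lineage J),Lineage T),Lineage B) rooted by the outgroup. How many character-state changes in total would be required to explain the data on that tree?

Map each character onto (((Lineage K,Lineage J),Lineage T),Lineage B) (rooted by Outgroup) and count the minimum state changes it requires (Fitch parsimony):
I: 1; II: 1; III: 2.
Total tree length = 4.

4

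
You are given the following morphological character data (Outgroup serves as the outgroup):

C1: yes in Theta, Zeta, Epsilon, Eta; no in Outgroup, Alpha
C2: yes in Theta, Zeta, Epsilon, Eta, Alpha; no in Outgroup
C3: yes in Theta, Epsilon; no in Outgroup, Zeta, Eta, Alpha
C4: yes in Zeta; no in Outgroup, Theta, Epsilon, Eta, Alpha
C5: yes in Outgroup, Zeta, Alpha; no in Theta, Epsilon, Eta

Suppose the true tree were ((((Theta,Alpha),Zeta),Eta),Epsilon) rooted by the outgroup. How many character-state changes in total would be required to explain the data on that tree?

9

Map each character onto ((((Theta,Alpha),Zeta),Eta),Epsilon) (rooted by Outgroup) and count the minimum state changes it requires (Fitch parsimony):
C1: 2; C2: 1; C3: 2; C4: 1; C5: 3.
Total tree length = 9.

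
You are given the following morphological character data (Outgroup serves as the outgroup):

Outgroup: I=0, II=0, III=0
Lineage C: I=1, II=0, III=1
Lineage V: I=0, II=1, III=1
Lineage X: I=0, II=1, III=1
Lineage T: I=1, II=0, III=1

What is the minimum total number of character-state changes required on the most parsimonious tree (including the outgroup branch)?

3

The outgroup has state '0' for every character, so '1' is the derived state throughout.
I: derived state '1' in Lineage C and Lineage T only — synapomorphy for {Lineage C, Lineage T}.
II: derived state '1' in Lineage V and Lineage X only — synapomorphy for {Lineage V, Lineage X}.
III (derived state '1') is shared by all ingroup taxa — unites the whole ingroup.
Most parsimonious ingroup topology: ((Lineage C,Lineage T),(Lineage V,Lineage X)).
Changes per character on this tree: I: 1; II: 1; III: 1.
Total = 3.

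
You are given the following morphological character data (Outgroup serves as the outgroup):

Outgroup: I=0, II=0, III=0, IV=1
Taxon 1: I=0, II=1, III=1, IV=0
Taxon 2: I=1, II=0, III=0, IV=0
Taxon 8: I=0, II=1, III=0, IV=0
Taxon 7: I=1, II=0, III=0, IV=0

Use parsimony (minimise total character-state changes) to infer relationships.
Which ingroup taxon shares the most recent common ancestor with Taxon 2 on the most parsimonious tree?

Character polarity is set by the outgroup: the derived state is whichever differs from the outgroup's state, so for IV the derived state is '0', and for the remaining characters it is '1'.
I (derived state '1') is shared by Taxon 2 and Taxon 7 — a synapomorphy uniting that clade.
Only Taxon 1 and Taxon 8 show the derived state '1' for II, supporting them as a clade.
III (derived state '1') is unique to Taxon 1 (autapomorphy; uninformative for grouping).
IV (derived state '0') is shared by all ingroup taxa — unites the whole ingroup.
Most parsimonious ingroup topology: ((Taxon 1,Taxon 8),(Taxon 2,Taxon 7)).
Taxon 2 and Taxon 7 form a cherry on this tree, so they are sister taxa.

Taxon 7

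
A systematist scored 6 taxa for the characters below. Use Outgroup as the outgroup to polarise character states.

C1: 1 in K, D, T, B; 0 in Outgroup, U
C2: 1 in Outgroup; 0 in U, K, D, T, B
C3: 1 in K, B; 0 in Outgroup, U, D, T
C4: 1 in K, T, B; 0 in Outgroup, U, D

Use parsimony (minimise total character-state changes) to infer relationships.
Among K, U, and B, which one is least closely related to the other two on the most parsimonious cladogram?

Character polarity is set by the outgroup: the derived state is whichever differs from the outgroup's state, so for C2 the derived state is '0', and for the remaining characters it is '1'.
Only B, D, K, and T show the derived state '1' for C1, supporting them as a clade.
All ingroup taxa share the derived state '0' for C2; it defines the ingroup but does not resolve relationships within it.
C3: derived state '1' in B and K only — synapomorphy for {B, K}.
C4 (derived state '1') is shared by B, K, and T — a synapomorphy uniting that clade.
Most parsimonious ingroup topology: (U,(((K,B),T),D)).
K and B share a more recent common ancestor with each other than either does with U, so U is the least closely related of the three.

U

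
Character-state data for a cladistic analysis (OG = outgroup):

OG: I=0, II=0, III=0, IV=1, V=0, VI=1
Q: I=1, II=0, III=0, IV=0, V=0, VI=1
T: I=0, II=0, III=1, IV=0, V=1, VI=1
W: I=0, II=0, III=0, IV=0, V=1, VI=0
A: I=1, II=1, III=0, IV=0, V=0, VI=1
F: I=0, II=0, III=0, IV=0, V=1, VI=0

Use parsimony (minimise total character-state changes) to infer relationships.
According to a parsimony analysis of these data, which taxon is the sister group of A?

Q

Character polarity is set by the outgroup: the derived state is whichever differs from the outgroup's state, so for IV, VI the derived state is '0', and for the remaining characters it is '1'.
I: derived state '1' in A and Q only — synapomorphy for {A, Q}.
II (derived state '1') is unique to A (autapomorphy; uninformative for grouping).
III (derived state '1') is unique to T (autapomorphy; uninformative for grouping).
All ingroup taxa share the derived state '0' for IV; it defines the ingroup but does not resolve relationships within it.
V (derived state '1') is shared by F, T, and W — a synapomorphy uniting that clade.
Only F and W show the derived state '0' for VI, supporting them as a clade.
Most parsimonious ingroup topology: ((Q,A),(T,(W,F))).
A and Q form a cherry on this tree, so they are sister taxa.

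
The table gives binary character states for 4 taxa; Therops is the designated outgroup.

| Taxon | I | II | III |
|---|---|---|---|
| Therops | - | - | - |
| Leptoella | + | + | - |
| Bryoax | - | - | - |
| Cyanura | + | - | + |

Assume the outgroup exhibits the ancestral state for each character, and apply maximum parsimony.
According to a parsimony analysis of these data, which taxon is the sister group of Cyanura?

Leptoella

The outgroup has state '-' for every character, so '+' is the derived state throughout.
I (derived state '+') is shared by Cyanura and Leptoella — a synapomorphy uniting that clade.
II (derived state '+') is unique to Leptoella (autapomorphy; uninformative for grouping).
III: derived state '+' in Cyanura only — an autapomorphy, so it tells us nothing about relationships among taxa.
Most parsimonious ingroup topology: ((Leptoella,Cyanura),Bryoax).
Cyanura and Leptoella form a cherry on this tree, so they are sister taxa.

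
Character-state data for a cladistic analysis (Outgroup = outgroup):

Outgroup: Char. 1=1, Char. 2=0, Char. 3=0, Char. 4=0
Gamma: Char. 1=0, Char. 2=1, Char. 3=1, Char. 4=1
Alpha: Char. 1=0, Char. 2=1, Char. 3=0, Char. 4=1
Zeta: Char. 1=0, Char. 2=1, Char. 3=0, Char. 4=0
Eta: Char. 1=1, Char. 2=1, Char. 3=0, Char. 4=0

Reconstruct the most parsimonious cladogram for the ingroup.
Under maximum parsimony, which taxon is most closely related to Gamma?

Character polarity is set by the outgroup: the derived state is whichever differs from the outgroup's state, so for Char. 1 the derived state is '0', and for the remaining characters it is '1'.
Char. 1: derived state '0' in Alpha, Gamma, and Zeta only — synapomorphy for {Alpha, Gamma, Zeta}.
Char. 2 (derived state '1') is shared by all ingroup taxa — unites the whole ingroup.
Char. 3: derived state '1' in Gamma only — an autapomorphy, so it tells us nothing about relationships among taxa.
Char. 4: derived state '1' in Alpha and Gamma only — synapomorphy for {Alpha, Gamma}.
Most parsimonious ingroup topology: (((Gamma,Alpha),Zeta),Eta).
Gamma and Alpha form a cherry on this tree, so they are sister taxa.

Alpha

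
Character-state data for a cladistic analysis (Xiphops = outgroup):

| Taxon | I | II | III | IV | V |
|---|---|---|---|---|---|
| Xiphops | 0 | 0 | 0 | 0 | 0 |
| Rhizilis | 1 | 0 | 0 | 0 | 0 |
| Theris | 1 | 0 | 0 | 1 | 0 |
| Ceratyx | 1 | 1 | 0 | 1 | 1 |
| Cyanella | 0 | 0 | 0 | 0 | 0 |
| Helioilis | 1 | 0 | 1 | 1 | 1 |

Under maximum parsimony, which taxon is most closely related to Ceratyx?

The outgroup has state '0' for every character, so '1' is the derived state throughout.
I (derived state '1') is shared by Ceratyx, Helioilis, Rhizilis, and Theris — a synapomorphy uniting that clade.
II: derived state '1' in Ceratyx only — an autapomorphy, so it tells us nothing about relationships among taxa.
III: derived state '1' in Helioilis only — an autapomorphy, so it tells us nothing about relationships among taxa.
IV (derived state '1') is shared by Ceratyx, Helioilis, and Theris — a synapomorphy uniting that clade.
V: derived state '1' in Ceratyx and Helioilis only — synapomorphy for {Ceratyx, Helioilis}.
Most parsimonious ingroup topology: ((Rhizilis,(Theris,(Ceratyx,Helioilis))),Cyanella).
Ceratyx and Helioilis form a cherry on this tree, so they are sister taxa.

Helioilis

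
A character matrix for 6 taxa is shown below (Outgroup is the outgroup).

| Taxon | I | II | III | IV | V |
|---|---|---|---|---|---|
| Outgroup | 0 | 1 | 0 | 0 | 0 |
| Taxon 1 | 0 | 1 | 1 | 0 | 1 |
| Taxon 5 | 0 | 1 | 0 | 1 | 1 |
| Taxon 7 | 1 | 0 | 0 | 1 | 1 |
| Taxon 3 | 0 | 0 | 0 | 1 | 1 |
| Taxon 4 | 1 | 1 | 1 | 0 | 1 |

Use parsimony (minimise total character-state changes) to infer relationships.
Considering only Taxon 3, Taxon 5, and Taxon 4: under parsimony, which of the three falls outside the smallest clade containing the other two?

Character polarity is set by the outgroup: the derived state is whichever differs from the outgroup's state, so for II the derived state is '0', and for the remaining characters it is '1'.
I (state '1') occurs in Taxon 4 and Taxon 7 but conflicts with the nesting implied by the other characters — most parsimoniously interpreted as homoplasy.
Only Taxon 3 and Taxon 7 show the derived state '0' for II, supporting them as a clade.
Only Taxon 1 and Taxon 4 show the derived state '1' for III, supporting them as a clade.
IV: derived state '1' in Taxon 3, Taxon 5, and Taxon 7 only — synapomorphy for {Taxon 3, Taxon 5, Taxon 7}.
All ingroup taxa share the derived state '1' for V; it defines the ingroup but does not resolve relationships within it.
Most parsimonious ingroup topology: ((Taxon 1,Taxon 4),(Taxon 5,(Taxon 7,Taxon 3))).
Taxon 5 and Taxon 3 share a more recent common ancestor with each other than either does with Taxon 4, so Taxon 4 is the least closely related of the three.

Taxon 4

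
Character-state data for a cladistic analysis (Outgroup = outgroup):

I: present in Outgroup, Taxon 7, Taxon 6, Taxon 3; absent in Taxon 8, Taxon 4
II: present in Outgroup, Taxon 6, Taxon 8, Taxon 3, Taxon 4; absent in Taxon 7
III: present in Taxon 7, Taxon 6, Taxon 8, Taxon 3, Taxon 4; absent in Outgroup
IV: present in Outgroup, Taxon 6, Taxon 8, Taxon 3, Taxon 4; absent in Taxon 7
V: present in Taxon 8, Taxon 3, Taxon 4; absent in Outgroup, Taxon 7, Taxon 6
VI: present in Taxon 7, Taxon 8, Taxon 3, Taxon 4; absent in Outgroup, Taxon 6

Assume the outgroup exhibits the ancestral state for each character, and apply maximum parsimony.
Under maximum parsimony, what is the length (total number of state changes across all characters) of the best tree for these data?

6

Character polarity is set by the outgroup: the derived state is whichever differs from the outgroup's state, so for I, II, IV the derived state is 'absent', and for the remaining characters it is 'present'.
I (derived state 'absent') is shared by Taxon 4 and Taxon 8 — a synapomorphy uniting that clade.
II (derived state 'absent') is unique to Taxon 7 (autapomorphy; uninformative for grouping).
All ingroup taxa share the derived state 'present' for III; it defines the ingroup but does not resolve relationships within it.
IV (derived state 'absent') is unique to Taxon 7 (autapomorphy; uninformative for grouping).
V: derived state 'present' in Taxon 3, Taxon 4, and Taxon 8 only — synapomorphy for {Taxon 3, Taxon 4, Taxon 8}.
Only Taxon 3, Taxon 4, Taxon 7, and Taxon 8 show the derived state 'present' for VI, supporting them as a clade.
Most parsimonious ingroup topology: ((Taxon 7,((Taxon 8,Taxon 4),Taxon 3)),Taxon 6).
Changes per character on this tree: I: 1; II: 1; III: 1; IV: 1; V: 1; VI: 1.
Total = 6.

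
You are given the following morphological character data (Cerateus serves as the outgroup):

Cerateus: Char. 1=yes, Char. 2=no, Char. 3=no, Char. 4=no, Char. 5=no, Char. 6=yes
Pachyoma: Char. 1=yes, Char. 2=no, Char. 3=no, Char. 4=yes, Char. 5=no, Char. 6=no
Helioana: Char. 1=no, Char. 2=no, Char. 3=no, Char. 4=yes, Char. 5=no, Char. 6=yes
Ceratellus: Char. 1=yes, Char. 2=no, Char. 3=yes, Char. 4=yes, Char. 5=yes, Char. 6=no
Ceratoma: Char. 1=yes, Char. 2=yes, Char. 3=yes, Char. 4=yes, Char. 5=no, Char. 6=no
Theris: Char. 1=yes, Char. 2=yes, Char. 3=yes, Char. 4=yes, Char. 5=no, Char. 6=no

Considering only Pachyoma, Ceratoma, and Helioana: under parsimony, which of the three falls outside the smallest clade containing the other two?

Helioana

Character polarity is set by the outgroup: the derived state is whichever differs from the outgroup's state, so for Char. 1, Char. 6 the derived state is 'no', and for the remaining characters it is 'yes'.
Char. 1 (derived state 'no') is unique to Helioana (autapomorphy; uninformative for grouping).
Only Ceratoma and Theris show the derived state 'yes' for Char. 2, supporting them as a clade.
Only Ceratellus, Ceratoma, and Theris show the derived state 'yes' for Char. 3, supporting them as a clade.
All ingroup taxa share the derived state 'yes' for Char. 4; it defines the ingroup but does not resolve relationships within it.
Char. 5: derived state 'yes' in Ceratellus only — an autapomorphy, so it tells us nothing about relationships among taxa.
Char. 6: derived state 'no' in Ceratellus, Ceratoma, Pachyoma, and Theris only — synapomorphy for {Ceratellus, Ceratoma, Pachyoma, Theris}.
Most parsimonious ingroup topology: ((Pachyoma,(Ceratellus,(Ceratoma,Theris))),Helioana).
Pachyoma and Ceratoma share a more recent common ancestor with each other than either does with Helioana, so Helioana is the least closely related of the three.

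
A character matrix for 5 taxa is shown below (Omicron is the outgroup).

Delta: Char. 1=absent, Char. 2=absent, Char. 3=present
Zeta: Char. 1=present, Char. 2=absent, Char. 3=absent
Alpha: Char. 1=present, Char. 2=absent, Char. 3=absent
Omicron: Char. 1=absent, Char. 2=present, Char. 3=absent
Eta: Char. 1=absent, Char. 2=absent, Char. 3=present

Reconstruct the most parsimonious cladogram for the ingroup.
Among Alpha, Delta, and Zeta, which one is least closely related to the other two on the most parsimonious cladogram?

Delta

Character polarity is set by the outgroup: the derived state is whichever differs from the outgroup's state, so for Char. 2 the derived state is 'absent', and for the remaining characters it is 'present'.
Only Alpha and Zeta show the derived state 'present' for Char. 1, supporting them as a clade.
All ingroup taxa share the derived state 'absent' for Char. 2; it defines the ingroup but does not resolve relationships within it.
Char. 3: derived state 'present' in Delta and Eta only — synapomorphy for {Delta, Eta}.
Most parsimonious ingroup topology: ((Delta,Eta),(Zeta,Alpha)).
Zeta and Alpha share a more recent common ancestor with each other than either does with Delta, so Delta is the least closely related of the three.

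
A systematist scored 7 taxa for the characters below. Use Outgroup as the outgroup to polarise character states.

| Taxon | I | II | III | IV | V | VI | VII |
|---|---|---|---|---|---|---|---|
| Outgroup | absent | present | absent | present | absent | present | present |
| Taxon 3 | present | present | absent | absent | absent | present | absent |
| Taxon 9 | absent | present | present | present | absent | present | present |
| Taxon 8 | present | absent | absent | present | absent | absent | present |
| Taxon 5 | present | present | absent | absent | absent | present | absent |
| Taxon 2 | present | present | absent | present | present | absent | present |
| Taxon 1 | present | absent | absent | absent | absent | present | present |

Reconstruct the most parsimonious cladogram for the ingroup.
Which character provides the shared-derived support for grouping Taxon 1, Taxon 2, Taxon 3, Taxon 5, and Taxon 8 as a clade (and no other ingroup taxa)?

Character polarity is set by the outgroup: the derived state is whichever differs from the outgroup's state, so for II, IV, VI, VII the derived state is 'absent', and for the remaining characters it is 'present'.
Only Taxon 1, Taxon 2, Taxon 3, Taxon 5, and Taxon 8 show the derived state 'present' for I, supporting them as a clade.
II (state 'absent') occurs in Taxon 1 and Taxon 8 but conflicts with the nesting implied by the other characters — most parsimoniously interpreted as homoplasy.
III (derived state 'present') is unique to Taxon 9 (autapomorphy; uninformative for grouping).
IV: derived state 'absent' in Taxon 1, Taxon 3, and Taxon 5 only — synapomorphy for {Taxon 1, Taxon 3, Taxon 5}.
V: derived state 'present' in Taxon 2 only — an autapomorphy, so it tells us nothing about relationships among taxa.
VI (derived state 'absent') is shared by Taxon 2 and Taxon 8 — a synapomorphy uniting that clade.
VII (derived state 'absent') is shared by Taxon 3 and Taxon 5 — a synapomorphy uniting that clade.
Most parsimonious ingroup topology: ((((Taxon 3,Taxon 5),Taxon 1),(Taxon 8,Taxon 2)),Taxon 9).
The clade {Taxon 1, Taxon 2, Taxon 3, Taxon 5, Taxon 8} is supported by I: its derived state 'present' occurs in exactly those taxa and in no other taxon (including the outgroup).

I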